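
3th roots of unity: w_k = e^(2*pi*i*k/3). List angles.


The 3th roots of unity are cis(360k/3°) for k=0..2
Angle step = 360/3 = 120°
Primitive root: cis(120°)
Primitive root = -0.5000 + 0.8660i

3 roots at angles: 0°, 120°, 240°


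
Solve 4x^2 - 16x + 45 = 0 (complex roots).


disc = (-16)^2 - 4*4*45 = 256 - 720 = -464
sqrt(|disc|) = sqrt(464) = 21.5407
Real part = 16/(2*4) = 2.0000
Imag part = 21.5407/(2*4) = 2.6926

2.0000 ± 2.6926i


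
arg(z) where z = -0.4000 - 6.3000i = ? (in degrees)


Re = -0.4, Im = -6.3
arg = atan2(-6.3, -0.4) = -93.6330 degrees

arg(z) = -93.6330 degrees


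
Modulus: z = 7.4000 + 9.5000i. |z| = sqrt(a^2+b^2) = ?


|z| = sqrt(7.4^2 + 9.5^2) = sqrt(54.76 + 90.25) = sqrt(145.01) = 12.0420

|z| = 12.0420


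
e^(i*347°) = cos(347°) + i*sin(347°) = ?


cos(347°) = 0.9744
sin(347°) = -0.2250

e^(i*347°) = 0.9744 - 0.2250i


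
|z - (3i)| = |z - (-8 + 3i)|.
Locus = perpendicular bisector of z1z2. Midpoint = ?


Equal distances means the locus is the perpendicular bisector of z1 and z2.
Midpoint = ((0+(-8))/2, (3+3)/2) = (-4.0000, 3.0000)

Perpendicular bisector through (-4.0000, 3.0000)


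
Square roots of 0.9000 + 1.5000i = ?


|z| = sqrt(0.81+2.25) = 1.7493
sqrt((|z|+a)/2) = sqrt((1.7493+0.9)/2) = sqrt(1.3246) = 1.1509
sqrt((|z|-a)/2) = sqrt((1.7493-0.9)/2) = sqrt(0.4246) = 0.6516

±(1.1509 + 0.6516i) i.e. 1.1509 + 0.6516i and -1.1509 - 0.6516i


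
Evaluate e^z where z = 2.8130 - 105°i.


e^2.8130 = 16.6598
cos(-105°) = -0.25882
sin(-105°) = -0.96593
Real = 16.6598*(-0.25882) = -4.3119
Imag = 16.6598*(-0.96593) = -16.0922

-4.3119 - 16.0922i


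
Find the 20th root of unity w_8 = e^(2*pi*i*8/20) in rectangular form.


Angle = 360*8/20 = 144°
a = cos(144°) = -0.8090
b = sin(144°) = 0.5878

-0.8090 + 0.5878i


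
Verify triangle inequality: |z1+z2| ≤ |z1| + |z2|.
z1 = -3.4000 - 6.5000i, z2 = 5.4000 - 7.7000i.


|z1| = sqrt((-3.4)^2 + (-6.5)^2) = sqrt(53.81) = 7.3355
|z2| = sqrt(5.4^2 + (-7.7)^2) = sqrt(88.45) = 9.4048
z1+z2 = 2.0000 - 14.2000i
|z1+z2| = sqrt(205.64) = 14.3402
|z1|+|z2| = 7.3355 + 9.4048 = 16.7403

|z1+z2| = 14.3402 ≤ |z1|+|z2| = 16.7403 (verified)


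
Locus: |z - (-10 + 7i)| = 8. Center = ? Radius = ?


|z - z0| = r is a circle with center z0 and radius r.
Center = (-10, 7), radius = 8

Circle with center (-10, 7) and radius 8


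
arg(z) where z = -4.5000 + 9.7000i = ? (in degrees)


Re = -4.5, Im = 9.7
arg = atan2(9.7, -4.5) = 114.8874 degrees

arg(z) = 114.8874 degrees


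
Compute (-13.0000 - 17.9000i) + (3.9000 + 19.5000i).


Real: -13 + 3.9 = -9.1
Imag: -17.9 + 19.5 = 1.6

-9.1000 + 1.6000i


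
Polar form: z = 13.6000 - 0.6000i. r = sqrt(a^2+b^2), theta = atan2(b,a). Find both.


r = sqrt(184.96+0.36) = sqrt(185.32) = 13.6132
theta = atan2(-0.6, 13.6) = -2.5261 degrees

r = 13.6132, theta = -2.5261 degrees


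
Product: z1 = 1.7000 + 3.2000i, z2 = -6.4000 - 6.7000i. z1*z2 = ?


Real = 1.7*(-6.4) - 3.2*(-6.7) = -10.88 - (-21.44) = 10.56
Imag = 1.7*(-6.7) - (6.4)*3.2 = -11.39 - (20.48) = -31.87

10.5600 - 31.8700i


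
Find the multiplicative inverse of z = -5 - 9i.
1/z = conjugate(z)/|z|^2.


|z|^2 = 25+81 = 106
1/z = (-5 + 9i)/106

1/z = -0.0472 + 0.0849i


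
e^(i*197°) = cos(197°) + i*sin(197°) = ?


cos(197°) = -0.9563
sin(197°) = -0.2924

e^(i*197°) = -0.9563 - 0.2924i


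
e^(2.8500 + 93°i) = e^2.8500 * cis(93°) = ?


e^2.8500 = 17.2878
cos(93°) = -0.05234
sin(93°) = 0.99863
Real = 17.2878*(-0.05234) = -0.9048
Imag = 17.2878*0.99863 = 17.2641

-0.9048 + 17.2641i


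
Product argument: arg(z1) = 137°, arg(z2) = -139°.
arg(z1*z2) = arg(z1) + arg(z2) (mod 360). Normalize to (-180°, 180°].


arg(z1*z2) = 137° - 139° = -2°
Normalized to (-180°, 180°]: -2°

-2°


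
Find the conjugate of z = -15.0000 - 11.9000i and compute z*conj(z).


z_bar = -15.0000 + 11.9000i
z*z_bar = (-15)^2 + (-11.9)^2 = 225 + 141.61 = 366.61

z_bar = -15.0000 + 11.9000i, z*z_bar = 366.61


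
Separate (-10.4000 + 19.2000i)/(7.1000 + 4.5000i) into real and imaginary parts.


Multiply by conjugate: (-10.4000 + 19.2000i)(7.1000 - 4.5000i) / (7.1^2 + 4.5^2)
Numerator real = -10.4*7.1 + 19.2*4.5 = 12.56
Numerator imag = 19.2*7.1 - (-10.4)*4.5 = 183.12
Denominator = 70.66
Re(z) = 12.56/70.66 = 0.1778
Im(z) = 183.12/70.66 = 2.5916

Re(z) = 0.1778, Im(z) = 2.5916


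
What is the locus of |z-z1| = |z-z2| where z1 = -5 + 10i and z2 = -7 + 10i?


Equal distances means the locus is the perpendicular bisector of z1 and z2.
Midpoint = ((-5+(-7))/2, (10+10)/2) = (-6.0000, 10.0000)

Perpendicular bisector through (-6.0000, 10.0000)


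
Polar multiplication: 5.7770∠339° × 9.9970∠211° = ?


r = 5.7770 * 9.9970 = 57.7527
theta = 339° + 211° = 550° = 190° (mod 360)

57.7527 cis(190°)


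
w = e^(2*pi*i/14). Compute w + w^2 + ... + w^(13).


With w = e^(2*pi*i/14), all 14 of the 14th roots of unity w^0 = 1, w, ..., w^(13) sum to 0: 1 + w + ... + w^(13) = (1 - w^14)/(1 - w) = 0 since w^14 = 1, w ≠ 1.
Removing the root 1: w + w^2 + ... + w^(13) = 0 - 1 = -1

Sum = -1


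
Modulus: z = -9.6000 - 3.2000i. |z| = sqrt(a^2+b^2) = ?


|z| = sqrt((-9.6)^2 + (-3.2)^2) = sqrt(92.16 + 10.24) = sqrt(102.4) = 10.1193

|z| = 10.1193


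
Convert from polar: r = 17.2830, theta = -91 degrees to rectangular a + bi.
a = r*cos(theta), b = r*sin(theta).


a = 17.2830*cos(-91°) = 17.2830*(-0.01745) = -0.3016
b = 17.2830*sin(-91°) = 17.2830*(-0.99985) = -17.2804

-0.3016 - 17.2804i


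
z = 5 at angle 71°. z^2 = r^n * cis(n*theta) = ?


r^2 = 5^2 = 25
n*theta = 2*71° = 142° = 142° (mod 360)
a = 25*cos(142°) = -19.7003
b = 25*sin(142°) = 15.3915

25 cis(142°) = -19.7003 + 15.3915i


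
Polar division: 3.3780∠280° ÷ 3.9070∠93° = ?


r = 3.3780 / 3.9070 = 0.8646
theta = 280° - 93° = 187° = 187° (mod 360)

0.8646 cis(187°)


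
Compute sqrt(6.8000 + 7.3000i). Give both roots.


|z| = sqrt(46.24+53.29) = 9.9765
sqrt((|z|+a)/2) = sqrt((9.9765+6.8)/2) = sqrt(8.3882) = 2.8962
sqrt((|z|-a)/2) = sqrt((9.9765-6.8)/2) = sqrt(1.5882) = 1.2603

±(2.8962 + 1.2603i) i.e. 2.8962 + 1.2603i and -2.8962 - 1.2603i


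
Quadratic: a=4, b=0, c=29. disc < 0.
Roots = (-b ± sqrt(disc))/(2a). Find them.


disc = 0^2 - 4*4*29 = 0 - 464 = -464
sqrt(|disc|) = sqrt(464) = 21.5407
Real part = 0/(2*4) = 0
Imag part = 21.5407/(2*4) = 2.6926

0 ± 2.6926i


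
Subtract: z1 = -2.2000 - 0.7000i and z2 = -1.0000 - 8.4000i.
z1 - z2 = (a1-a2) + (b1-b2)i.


Real: -2.2 + 1 = -1.2
Imag: -0.7 + 8.4 = 7.7

-1.2000 + 7.7000i


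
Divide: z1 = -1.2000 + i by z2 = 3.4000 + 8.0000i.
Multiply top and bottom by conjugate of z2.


Conjugate of z2 = 3.4000 - 8.0000i
Numerator: (-1.2000 + i)(3.4000 - 8.0000i) = 3.9200 + 13.0000i
Denominator: 3.4^2 + 8^2 = 75.56
Result = (3.9200 + 13.0000i)/75.56

0.0519 + 0.1720i


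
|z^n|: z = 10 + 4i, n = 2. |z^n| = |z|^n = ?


|z| = sqrt(100+16) = sqrt(116) = 10.7703
|z^2| = |z|^2 = (sqrt(116))^2 = 116

|z^2| = 116


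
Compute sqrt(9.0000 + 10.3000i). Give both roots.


|z| = sqrt(81+106.09) = 13.6781
sqrt((|z|+a)/2) = sqrt((13.6781+9)/2) = sqrt(11.3390) = 3.3673
sqrt((|z|-a)/2) = sqrt((13.6781-9)/2) = sqrt(2.3390) = 1.5294

±(3.3673 + 1.5294i) i.e. 3.3673 + 1.5294i and -3.3673 - 1.5294i


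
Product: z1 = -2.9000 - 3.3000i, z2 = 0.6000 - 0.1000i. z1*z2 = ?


Real = -2.9*0.6 - (-3.3)*(-0.1) = -1.74 - 0.33 = -2.07
Imag = -2.9*(-0.1) + 0.6*(-3.3) = 0.29 - (1.98) = -1.69

-2.0700 - 1.6900i


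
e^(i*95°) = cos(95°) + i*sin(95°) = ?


cos(95°) = -0.0872
sin(95°) = 0.9962

e^(i*95°) = -0.0872 + 0.9962i


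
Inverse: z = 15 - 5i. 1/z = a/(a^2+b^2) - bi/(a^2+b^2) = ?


|z|^2 = 225+25 = 250
1/z = (15 + 5i)/250

1/z = 0.0600 + 0.0200i


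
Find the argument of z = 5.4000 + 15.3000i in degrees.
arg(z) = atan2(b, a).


Re = 5.4, Im = 15.3
arg = atan2(15.3, 5.4) = 70.5600 degrees

arg(z) = 70.5600 degrees


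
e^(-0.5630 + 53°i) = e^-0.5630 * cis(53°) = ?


e^-0.5630 = 0.5695
cos(53°) = 0.6018
sin(53°) = 0.7986
Real = 0.5695*0.6018 = 0.3427
Imag = 0.5695*0.7986 = 0.4548

0.3427 + 0.4548i


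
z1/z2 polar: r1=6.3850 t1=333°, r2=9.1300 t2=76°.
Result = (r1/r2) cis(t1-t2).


r = 6.3850 / 9.1300 = 0.6993
theta = 333° - 76° = 257° = 257° (mod 360)

0.6993 cis(257°)


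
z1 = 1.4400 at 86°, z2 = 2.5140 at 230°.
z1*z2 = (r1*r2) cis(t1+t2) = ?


r = 1.4400 * 2.5140 = 3.6202
theta = 86° + 230° = 316° = 316° (mod 360)

3.6202 cis(316°)


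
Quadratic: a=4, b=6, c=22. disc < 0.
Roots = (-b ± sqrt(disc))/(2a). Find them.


disc = 6^2 - 4*4*22 = 36 - 352 = -316
sqrt(|disc|) = sqrt(316) = 17.7764
Real part = -6/(2*4) = -0.7500
Imag part = 17.7764/(2*4) = 2.2220

-0.7500 ± 2.2220i


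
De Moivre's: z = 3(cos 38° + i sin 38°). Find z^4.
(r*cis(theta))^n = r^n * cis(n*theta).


r^4 = 3^4 = 81
n*theta = 4*38° = 152° = 152° (mod 360)
a = 81*cos(152°) = -71.5188
b = 81*sin(152°) = 38.0272

81 cis(152°) = -71.5188 + 38.0272i


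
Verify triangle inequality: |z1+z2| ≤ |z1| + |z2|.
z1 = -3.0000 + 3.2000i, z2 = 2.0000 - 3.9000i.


|z1| = sqrt((-3)^2 + 3.2^2) = sqrt(19.24) = 4.3863
|z2| = sqrt(2^2 + (-3.9)^2) = sqrt(19.21) = 4.3829
z1+z2 = -1.0000 - 0.7000i
|z1+z2| = sqrt(1.49) = 1.2207
|z1|+|z2| = 4.3863 + 4.3829 = 8.7692

|z1+z2| = 1.2207 ≤ |z1|+|z2| = 8.7692 (verified)


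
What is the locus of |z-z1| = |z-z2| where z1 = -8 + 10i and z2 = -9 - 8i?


Equal distances means the locus is the perpendicular bisector of z1 and z2.
Midpoint = ((-8+(-9))/2, (10+(-8))/2) = (-8.5000, 1.0000)

Perpendicular bisector through (-8.5000, 1.0000)


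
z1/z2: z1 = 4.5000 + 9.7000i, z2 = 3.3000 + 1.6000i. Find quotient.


Conjugate of z2 = 3.3000 - 1.6000i
Numerator: (4.5000 + 9.7000i)(3.3000 - 1.6000i) = 30.3700 + 24.8100i
Denominator: 3.3^2 + 1.6^2 = 13.45
Result = (30.3700 + 24.8100i)/13.45

2.2580 + 1.8446i


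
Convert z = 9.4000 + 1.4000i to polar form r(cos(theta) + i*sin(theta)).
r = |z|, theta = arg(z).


r = sqrt(88.36+1.96) = sqrt(90.32) = 9.5037
theta = atan2(1.4, 9.4) = 8.4711 degrees

r = 9.5037, theta = 8.4711 degrees


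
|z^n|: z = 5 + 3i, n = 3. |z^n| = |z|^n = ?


|z| = sqrt(25+9) = sqrt(34) = 5.8310
|z^3| = |z|^3 = (sqrt(34))^3 = 34*sqrt(34)

|z^3| = 34*sqrt(34) ≈ 198.2524


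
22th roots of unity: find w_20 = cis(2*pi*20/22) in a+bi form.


Angle = 360*20/22 = 327.2727°
a = cos(327.2727°) = 0.8413
b = sin(327.2727°) = -0.5406

0.8413 - 0.5406i


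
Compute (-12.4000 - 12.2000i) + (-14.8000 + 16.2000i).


Real: -12.4 - 14.8 = -27.2
Imag: -12.2 + 16.2 = 4

-27.2000 + 4.0000i


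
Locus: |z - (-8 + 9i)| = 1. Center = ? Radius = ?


|z - z0| = r is a circle with center z0 and radius r.
Center = (-8, 9), radius = 1

Circle with center (-8, 9) and radius 1


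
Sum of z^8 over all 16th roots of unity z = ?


The roots are w_k = w^k with w = e^(2*pi*i/16), and (w^k)^8 = (w^8)^k.
So S = 1 + u + u^2 + ... + u^(15) with u = w^8.
8 = 0*16 + 8, so 8 is not a multiple of 16: u = w^8 ≠ 1 (w is a primitive 16th root), while u^16 = (w^16)^8 = 1.
Geometric series: S = (1 - u^16)/(1 - u) = (1 - 1)/(1 - u) = 0

S = 0


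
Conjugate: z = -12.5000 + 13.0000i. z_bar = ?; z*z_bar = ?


z_bar = -12.5000 - 13.0000i
z*z_bar = (-12.5)^2 + 13^2 = 156.25 + 169 = 325.25

z_bar = -12.5000 - 13.0000i, z*z_bar = 325.25


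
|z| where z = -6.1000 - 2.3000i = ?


|z| = sqrt((-6.1)^2 + (-2.3)^2) = sqrt(37.21 + 5.29) = sqrt(42.5) = 6.5192

|z| = 6.5192


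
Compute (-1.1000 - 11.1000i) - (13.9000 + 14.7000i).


Real: -1.1 - 13.9 = -15
Imag: -11.1 - 14.7 = -25.8

-15.0000 - 25.8000i


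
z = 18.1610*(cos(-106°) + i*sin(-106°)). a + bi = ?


a = 18.1610*cos(-106°) = 18.1610*(-0.27564) = -5.0059
b = 18.1610*sin(-106°) = 18.1610*(-0.961262) = -17.4575

-5.0059 - 17.4575i


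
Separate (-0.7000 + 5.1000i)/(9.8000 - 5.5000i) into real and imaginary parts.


Multiply by conjugate: (-0.7000 + 5.1000i)(9.8000 + 5.5000i) / (9.8^2 + (-5.5)^2)
Numerator real = -0.7*9.8 + 5.1*(-5.5) = -34.91
Numerator imag = 5.1*9.8 - (-0.7)*(-5.5) = 46.13
Denominator = 126.29
Re(z) = -34.91/126.29 = -0.2764
Im(z) = 46.13/126.29 = 0.3653

Re(z) = -0.2764, Im(z) = 0.3653


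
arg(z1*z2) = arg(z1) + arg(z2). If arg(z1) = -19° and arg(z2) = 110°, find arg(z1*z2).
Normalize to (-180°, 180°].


arg(z1*z2) = -19° + 110° = 91°
Normalized to (-180°, 180°]: 91°

91°


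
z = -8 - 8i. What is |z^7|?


|z| = sqrt(64+64) = sqrt(128) = 11.3137
|z^7| = |z|^7 = (sqrt(128))^7 = 128^3 * sqrt(128) = 2097152*sqrt(128)

|z^7| = 2097152*sqrt(128) ≈ 23726566.4061


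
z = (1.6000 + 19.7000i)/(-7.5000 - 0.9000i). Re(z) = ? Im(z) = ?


Multiply by conjugate: (1.6000 + 19.7000i)(-7.5000 + 0.9000i) / ((-7.5)^2 + (-0.9)^2)
Numerator real = 1.6*(-7.5) + 19.7*(-0.9) = -29.73
Numerator imag = 19.7*(-7.5) - 1.6*(-0.9) = -146.31
Denominator = 57.06
Re(z) = -29.73/57.06 = -0.5210
Im(z) = -146.31/57.06 = -2.5641

Re(z) = -0.5210, Im(z) = -2.5641


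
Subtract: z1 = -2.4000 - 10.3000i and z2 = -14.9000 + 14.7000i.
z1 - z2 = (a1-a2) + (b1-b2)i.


Real: -2.4 + 14.9 = 12.5
Imag: -10.3 - 14.7 = -25

12.5000 - 25.0000i


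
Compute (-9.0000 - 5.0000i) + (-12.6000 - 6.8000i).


Real: -9 - 12.6 = -21.6
Imag: -5 - 6.8 = -11.8

-21.6000 - 11.8000i


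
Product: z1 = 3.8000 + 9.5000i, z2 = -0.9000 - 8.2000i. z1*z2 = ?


Real = 3.8*(-0.9) - 9.5*(-8.2) = -3.42 - (-77.9) = 74.48
Imag = 3.8*(-8.2) - (0.9)*9.5 = -31.16 - (8.55) = -39.71

74.4800 - 39.7100i


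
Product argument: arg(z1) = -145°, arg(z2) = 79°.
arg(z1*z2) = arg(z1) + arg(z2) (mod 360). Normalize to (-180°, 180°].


arg(z1*z2) = -145° + 79° = -66°
Normalized to (-180°, 180°]: -66°

-66°


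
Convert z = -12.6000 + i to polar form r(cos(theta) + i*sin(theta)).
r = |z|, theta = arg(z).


r = sqrt(158.76+1) = sqrt(159.76) = 12.6396
theta = atan2(1, -12.6) = 175.4622 degrees

r = 12.6396, theta = 175.4622 degrees


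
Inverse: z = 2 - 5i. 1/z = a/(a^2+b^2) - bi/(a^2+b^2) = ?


|z|^2 = 4+25 = 29
1/z = (2 + 5i)/29

1/z = 0.0690 + 0.1724i


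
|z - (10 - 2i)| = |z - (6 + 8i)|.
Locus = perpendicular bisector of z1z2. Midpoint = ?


Equal distances means the locus is the perpendicular bisector of z1 and z2.
Midpoint = ((10+6)/2, (-2+8)/2) = (8.0000, 3.0000)

Perpendicular bisector through (8.0000, 3.0000)


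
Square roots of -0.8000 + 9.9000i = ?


|z| = sqrt(0.64+98.01) = 9.9323
sqrt((|z|+a)/2) = sqrt((9.9323+(-0.8))/2) = sqrt(4.5661) = 2.1369
sqrt((|z|-a)/2) = sqrt((9.9323-(-0.8))/2) = sqrt(5.3661) = 2.3165

±(2.1369 + 2.3165i) i.e. 2.1369 + 2.3165i and -2.1369 - 2.3165i


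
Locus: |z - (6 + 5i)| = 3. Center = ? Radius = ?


|z - z0| = r is a circle with center z0 and radius r.
Center = (6, 5), radius = 3

Circle with center (6, 5) and radius 3


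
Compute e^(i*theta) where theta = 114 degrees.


cos(114°) = -0.4067
sin(114°) = 0.9135

e^(i*114°) = -0.4067 + 0.9135i


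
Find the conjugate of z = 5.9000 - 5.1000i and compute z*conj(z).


z_bar = 5.9000 + 5.1000i
z*z_bar = 5.9^2 + (-5.1)^2 = 34.81 + 26.01 = 60.82

z_bar = 5.9000 + 5.1000i, z*z_bar = 60.82


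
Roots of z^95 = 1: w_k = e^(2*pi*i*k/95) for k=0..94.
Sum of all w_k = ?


The sum of all 95th roots of unity is 0.
Geometric series: (1 - w^95)/(1 - w) = (1-1)/(1-w) = 0 since w^95 = 1, w ≠ 1.
Alternatively: coefficient of z^94 in z^95 - 1 is 0.

0


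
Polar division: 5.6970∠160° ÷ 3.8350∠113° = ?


r = 5.6970 / 3.8350 = 1.4855
theta = 160° - 113° = 47° = 47° (mod 360)

1.4855 cis(47°)


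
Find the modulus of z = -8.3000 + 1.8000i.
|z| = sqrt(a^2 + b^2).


|z| = sqrt((-8.3)^2 + 1.8^2) = sqrt(68.89 + 3.24) = sqrt(72.13) = 8.4929

|z| = 8.4929


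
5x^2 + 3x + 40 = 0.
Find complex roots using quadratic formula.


disc = 3^2 - 4*5*40 = 9 - 800 = -791
sqrt(|disc|) = sqrt(791) = 28.1247
Real part = -3/(2*5) = -0.3000
Imag part = 28.1247/(2*5) = 2.8125

-0.3000 ± 2.8125i


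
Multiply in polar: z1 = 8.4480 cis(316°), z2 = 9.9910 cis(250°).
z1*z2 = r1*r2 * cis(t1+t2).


r = 8.4480 * 9.9910 = 84.4040
theta = 316° + 250° = 566° = 206° (mod 360)

84.4040 cis(206°)


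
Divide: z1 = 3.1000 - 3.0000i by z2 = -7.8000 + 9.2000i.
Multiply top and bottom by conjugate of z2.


Conjugate of z2 = -7.8000 - 9.2000i
Numerator: (3.1000 - 3.0000i)(-7.8000 - 9.2000i) = -51.7800 - 5.1200i
Denominator: (-7.8)^2 + 9.2^2 = 145.48
Result = (-51.7800 - 5.1200i)/145.48

-0.3559 - 0.0352i


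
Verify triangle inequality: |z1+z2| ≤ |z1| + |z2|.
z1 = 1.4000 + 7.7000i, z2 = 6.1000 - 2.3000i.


|z1| = sqrt(1.4^2 + 7.7^2) = sqrt(61.25) = 7.8262
|z2| = sqrt(6.1^2 + (-2.3)^2) = sqrt(42.5) = 6.5192
z1+z2 = 7.5000 + 5.4000i
|z1+z2| = sqrt(85.41) = 9.2418
|z1|+|z2| = 7.8262 + 6.5192 = 14.3454

|z1+z2| = 9.2418 ≤ |z1|+|z2| = 14.3454 (verified)


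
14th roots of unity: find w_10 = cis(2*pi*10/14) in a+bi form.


Angle = 360*10/14 = 257.1429°
a = cos(257.1429°) = -0.2225
b = sin(257.1429°) = -0.9749

-0.2225 - 0.9749i


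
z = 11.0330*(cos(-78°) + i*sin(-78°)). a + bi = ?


a = 11.0330*cos(-78°) = 11.0330*0.20791 = 2.2939
b = 11.0330*sin(-78°) = 11.0330*(-0.97815) = -10.7919

2.2939 - 10.7919i


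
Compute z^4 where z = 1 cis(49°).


r^4 = 1^4 = 1
n*theta = 4*49° = 196° = 196° (mod 360)
a = 1*cos(196°) = -0.9613
b = 1*sin(196°) = -0.2756

1 cis(196°) = -0.9613 - 0.2756i


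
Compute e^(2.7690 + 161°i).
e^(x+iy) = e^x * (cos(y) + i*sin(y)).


e^2.7690 = 15.9427
cos(161°) = -0.94552
sin(161°) = 0.325568
Real = 15.9427*(-0.94552) = -15.0741
Imag = 15.9427*0.325568 = 5.1904

-15.0741 + 5.1904i


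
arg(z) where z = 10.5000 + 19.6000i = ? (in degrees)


Re = 10.5, Im = 19.6
arg = atan2(19.6, 10.5) = 61.8214 degrees

arg(z) = 61.8214 degrees


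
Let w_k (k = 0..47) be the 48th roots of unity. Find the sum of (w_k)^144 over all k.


The roots are w_k = w^k with w = e^(2*pi*i/48), and (w^k)^144 = (w^144)^k.
So S = 1 + u + u^2 + ... + u^(47) with u = w^144.
144 = 3*48 + 0, so 144 is a multiple of 48 and u = (w^48)^3 = 1.
Every one of the 48 terms equals 1: S = 48

S = 48


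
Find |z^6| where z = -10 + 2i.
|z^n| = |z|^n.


|z| = sqrt(100+4) = sqrt(104) = 10.1980
|z^6| = |z|^6 = (sqrt(104))^6 = 104^3 = 1124864

|z^6| = 1124864


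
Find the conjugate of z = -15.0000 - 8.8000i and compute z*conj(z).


z_bar = -15.0000 + 8.8000i
z*z_bar = (-15)^2 + (-8.8)^2 = 225 + 77.44 = 302.44

z_bar = -15.0000 + 8.8000i, z*z_bar = 302.44


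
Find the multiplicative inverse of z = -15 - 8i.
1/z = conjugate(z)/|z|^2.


|z|^2 = 225+64 = 289
1/z = (-15 + 8i)/289

1/z = -0.0519 + 0.0277i


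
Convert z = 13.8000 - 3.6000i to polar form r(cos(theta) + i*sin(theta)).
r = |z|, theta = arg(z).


r = sqrt(190.44+12.96) = sqrt(203.4) = 14.2618
theta = atan2(-3.6, 13.8) = -14.6209 degrees

r = 14.2618, theta = -14.6209 degrees


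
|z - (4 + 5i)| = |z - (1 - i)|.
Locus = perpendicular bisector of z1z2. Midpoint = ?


Equal distances means the locus is the perpendicular bisector of z1 and z2.
Midpoint = ((4+1)/2, (5+(-1))/2) = (2.5000, 2.0000)

Perpendicular bisector through (2.5000, 2.0000)


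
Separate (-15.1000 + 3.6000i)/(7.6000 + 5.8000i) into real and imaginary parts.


Multiply by conjugate: (-15.1000 + 3.6000i)(7.6000 - 5.8000i) / (7.6^2 + 5.8^2)
Numerator real = -15.1*7.6 + 3.6*5.8 = -93.88
Numerator imag = 3.6*7.6 - (-15.1)*5.8 = 114.94
Denominator = 91.4
Re(z) = -93.88/91.4 = -1.0271
Im(z) = 114.94/91.4 = 1.2575

Re(z) = -1.0271, Im(z) = 1.2575


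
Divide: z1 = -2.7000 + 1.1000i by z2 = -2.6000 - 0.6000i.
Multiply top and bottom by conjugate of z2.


Conjugate of z2 = -2.6000 + 0.6000i
Numerator: (-2.7000 + 1.1000i)(-2.6000 + 0.6000i) = 6.3600 - 4.4800i
Denominator: (-2.6)^2 + (-0.6)^2 = 7.12
Result = (6.3600 - 4.4800i)/7.12

0.8933 - 0.6292i


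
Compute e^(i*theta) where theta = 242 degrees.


cos(242°) = -0.4695
sin(242°) = -0.8829

e^(i*242°) = -0.4695 - 0.8829i


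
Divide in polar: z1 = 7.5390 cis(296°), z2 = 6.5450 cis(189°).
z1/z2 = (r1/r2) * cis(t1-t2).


r = 7.5390 / 6.5450 = 1.1519
theta = 296° - 189° = 107° = 107° (mod 360)

1.1519 cis(107°)


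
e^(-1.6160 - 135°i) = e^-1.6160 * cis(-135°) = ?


e^-1.6160 = 0.1987
cos(-135°) = -0.7071
sin(-135°) = -0.7071
Real = 0.1987*(-0.7071) = -0.1405
Imag = 0.1987*(-0.7071) = -0.1405

-0.1405 - 0.1405i


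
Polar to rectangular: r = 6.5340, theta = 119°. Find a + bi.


a = 6.5340*cos(119°) = 6.5340*(-0.4848) = -3.1677
b = 6.5340*sin(119°) = 6.5340*0.87462 = 5.7148

-3.1677 + 5.7148i


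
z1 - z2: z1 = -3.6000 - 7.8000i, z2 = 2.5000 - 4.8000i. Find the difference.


Real: -3.6 - 2.5 = -6.1
Imag: -7.8 + 4.8 = -3

-6.1000 - 3.0000i


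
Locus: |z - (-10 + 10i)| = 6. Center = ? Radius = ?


|z - z0| = r is a circle with center z0 and radius r.
Center = (-10, 10), radius = 6

Circle with center (-10, 10) and radius 6


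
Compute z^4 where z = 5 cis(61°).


r^4 = 5^4 = 625
n*theta = 4*61° = 244° = 244° (mod 360)
a = 625*cos(244°) = -273.9820
b = 625*sin(244°) = -561.7463

625 cis(244°) = -273.9820 - 561.7463i


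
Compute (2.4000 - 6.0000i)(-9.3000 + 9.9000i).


Real = 2.4*(-9.3) - (-6)*9.9 = -22.32 - (-59.4) = 37.08
Imag = 2.4*9.9 - (9.3)*(-6) = 23.76 + 55.8 = 79.56

37.0800 + 79.5600i


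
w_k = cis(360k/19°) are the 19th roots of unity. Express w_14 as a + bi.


Angle = 360*14/19 = 265.2632°
a = cos(265.2632°) = -0.0826
b = sin(265.2632°) = -0.9966

-0.0826 - 0.9966i


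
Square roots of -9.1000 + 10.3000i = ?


|z| = sqrt(82.81+106.09) = 13.7441
sqrt((|z|+a)/2) = sqrt((13.7441+(-9.1))/2) = sqrt(2.3220) = 1.5238
sqrt((|z|-a)/2) = sqrt((13.7441-(-9.1))/2) = sqrt(11.4220) = 3.3797

±(1.5238 + 3.3797i) i.e. 1.5238 + 3.3797i and -1.5238 - 3.3797i


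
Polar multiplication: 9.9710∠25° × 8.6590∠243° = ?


r = 9.9710 * 8.6590 = 86.3389
theta = 25° + 243° = 268° = 268° (mod 360)

86.3389 cis(268°)


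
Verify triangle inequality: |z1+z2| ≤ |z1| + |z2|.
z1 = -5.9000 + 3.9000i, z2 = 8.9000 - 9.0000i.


|z1| = sqrt((-5.9)^2 + 3.9^2) = sqrt(50.02) = 7.0725
|z2| = sqrt(8.9^2 + (-9)^2) = sqrt(160.21) = 12.6574
z1+z2 = 3.0000 - 5.1000i
|z1+z2| = sqrt(35.01) = 5.9169
|z1|+|z2| = 7.0725 + 12.6574 = 19.7299

|z1+z2| = 5.9169 ≤ |z1|+|z2| = 19.7299 (verified)


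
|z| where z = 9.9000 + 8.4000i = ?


|z| = sqrt(9.9^2 + 8.4^2) = sqrt(98.01 + 70.56) = sqrt(168.57) = 12.9835

|z| = 12.9835


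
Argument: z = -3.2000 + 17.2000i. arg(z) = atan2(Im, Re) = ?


Re = -3.2, Im = 17.2
arg = atan2(17.2, -3.2) = 100.5392 degrees

arg(z) = 100.5392 degrees


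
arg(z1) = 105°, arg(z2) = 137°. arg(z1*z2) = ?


arg(z1*z2) = 105° + 137° = 242°
Normalized to (-180°, 180°]: -118°

-118°


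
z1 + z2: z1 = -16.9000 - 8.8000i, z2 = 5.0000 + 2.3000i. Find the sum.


Real: -16.9 + 5 = -11.9
Imag: -8.8 + 2.3 = -6.5

-11.9000 - 6.5000i


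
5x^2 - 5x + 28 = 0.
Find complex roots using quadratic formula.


disc = (-5)^2 - 4*5*28 = 25 - 560 = -535
sqrt(|disc|) = sqrt(535) = 23.1301
Real part = 5/(2*5) = 0.5000
Imag part = 23.1301/(2*5) = 2.3130

0.5000 ± 2.3130i


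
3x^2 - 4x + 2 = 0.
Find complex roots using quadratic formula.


disc = (-4)^2 - 4*3*2 = 16 - 24 = -8
sqrt(|disc|) = sqrt(8) = 2.8284
Real part = 4/(2*3) = 0.6667
Imag part = 2.8284/(2*3) = 0.4714

0.6667 ± 0.4714i


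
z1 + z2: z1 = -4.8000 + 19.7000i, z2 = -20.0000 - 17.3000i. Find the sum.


Real: -4.8 - 20 = -24.8
Imag: 19.7 - 17.3 = 2.4

-24.8000 + 2.4000i


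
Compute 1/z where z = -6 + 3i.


|z|^2 = 36+9 = 45
1/z = (-6 - 3i)/45

1/z = -0.1333 - 0.0667i


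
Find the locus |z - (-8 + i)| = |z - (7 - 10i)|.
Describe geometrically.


Equal distances means the locus is the perpendicular bisector of z1 and z2.
Midpoint = ((-8+7)/2, (1+(-10))/2) = (-0.5000, -4.5000)

Perpendicular bisector through (-0.5000, -4.5000)


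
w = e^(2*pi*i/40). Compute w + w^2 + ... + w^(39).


With w = e^(2*pi*i/40), all 40 of the 40th roots of unity w^0 = 1, w, ..., w^(39) sum to 0: 1 + w + ... + w^(39) = (1 - w^40)/(1 - w) = 0 since w^40 = 1, w ≠ 1.
Removing the root 1: w + w^2 + ... + w^(39) = 0 - 1 = -1

Sum = -1


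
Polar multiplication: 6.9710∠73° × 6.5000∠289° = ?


r = 6.9710 * 6.5000 = 45.3115
theta = 73° + 289° = 362° = 2° (mod 360)

45.3115 cis(2°)


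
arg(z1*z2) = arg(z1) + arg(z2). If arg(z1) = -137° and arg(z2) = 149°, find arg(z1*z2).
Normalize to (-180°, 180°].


arg(z1*z2) = -137° + 149° = 12°
Normalized to (-180°, 180°]: 12°

12°


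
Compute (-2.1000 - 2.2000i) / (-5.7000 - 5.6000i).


Conjugate of z2 = -5.7000 + 5.6000i
Numerator: (-2.1000 - 2.2000i)(-5.7000 + 5.6000i) = 24.2900 + 0.7800i
Denominator: (-5.7)^2 + (-5.6)^2 = 63.85
Result = (24.2900 + 0.7800i)/63.85

0.3804 + 0.0122i


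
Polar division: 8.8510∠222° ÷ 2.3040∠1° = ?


r = 8.8510 / 2.3040 = 3.8416
theta = 222° - 1° = 221° = 221° (mod 360)

3.8416 cis(221°)


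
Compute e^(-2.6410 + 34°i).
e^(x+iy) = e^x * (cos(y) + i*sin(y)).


e^-2.6410 = 0.0713
cos(34°) = 0.829
sin(34°) = 0.5592
Real = 0.0713*0.829 = 0.0591
Imag = 0.0713*0.5592 = 0.0399

0.0591 + 0.0399i


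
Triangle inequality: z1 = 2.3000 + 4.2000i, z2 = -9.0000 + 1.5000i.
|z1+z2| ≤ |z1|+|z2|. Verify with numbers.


|z1| = sqrt(2.3^2 + 4.2^2) = sqrt(22.93) = 4.7885
|z2| = sqrt((-9)^2 + 1.5^2) = sqrt(83.25) = 9.1241
z1+z2 = -6.7000 + 5.7000i
|z1+z2| = sqrt(77.38) = 8.7966
|z1|+|z2| = 4.7885 + 9.1241 = 13.9126

|z1+z2| = 8.7966 ≤ |z1|+|z2| = 13.9126 (verified)


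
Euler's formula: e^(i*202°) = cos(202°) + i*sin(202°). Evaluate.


cos(202°) = -0.9272
sin(202°) = -0.3746

e^(i*202°) = -0.9272 - 0.3746i


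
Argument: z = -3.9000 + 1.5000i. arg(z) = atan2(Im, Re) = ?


Re = -3.9, Im = 1.5
arg = atan2(1.5, -3.9) = 158.9625 degrees

arg(z) = 158.9625 degrees


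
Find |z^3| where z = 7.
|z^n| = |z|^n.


|z| = sqrt(49+0) = sqrt(49) = 7
|z^3| = |z|^3 = 7^3 = 343

|z^3| = 343


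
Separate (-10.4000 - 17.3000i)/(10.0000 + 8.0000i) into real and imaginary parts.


Multiply by conjugate: (-10.4000 - 17.3000i)(10.0000 - 8.0000i) / (10^2 + 8^2)
Numerator real = -10.4*10 - (17.3)*8 = -242.4
Numerator imag = -17.3*10 - (-10.4)*8 = -89.8
Denominator = 164
Re(z) = -242.4/164 = -1.4780
Im(z) = -89.8/164 = -0.5476

Re(z) = -1.4780, Im(z) = -0.5476


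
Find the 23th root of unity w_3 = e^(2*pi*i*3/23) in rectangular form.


Angle = 360*3/23 = 46.9565°
a = cos(46.9565°) = 0.6826
b = sin(46.9565°) = 0.7308

0.6826 + 0.7308i


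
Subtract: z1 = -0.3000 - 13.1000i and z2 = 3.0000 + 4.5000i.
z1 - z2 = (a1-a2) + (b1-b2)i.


Real: -0.3 - 3 = -3.3
Imag: -13.1 - 4.5 = -17.6

-3.3000 - 17.6000i


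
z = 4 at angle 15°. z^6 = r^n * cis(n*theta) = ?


r^6 = 4^6 = 4096
n*theta = 6*15° = 90° = 90° (mod 360)
a = 4096*cos(90°) = 0
b = 4096*sin(90°) = 4096.0000

4096 cis(90°) = 0 + 4096.0000i


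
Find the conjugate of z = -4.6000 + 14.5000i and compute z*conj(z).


z_bar = -4.6000 - 14.5000i
z*z_bar = (-4.6)^2 + 14.5^2 = 21.16 + 210.25 = 231.41

z_bar = -4.6000 - 14.5000i, z*z_bar = 231.41


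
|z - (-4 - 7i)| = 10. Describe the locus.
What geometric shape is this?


|z - z0| = r is a circle with center z0 and radius r.
Center = (-4, -7), radius = 10

Circle with center (-4, -7) and radius 10


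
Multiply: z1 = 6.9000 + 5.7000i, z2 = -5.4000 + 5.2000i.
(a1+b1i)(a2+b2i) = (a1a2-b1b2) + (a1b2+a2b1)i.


Real = 6.9*(-5.4) - 5.7*5.2 = -37.26 - 29.64 = -66.9
Imag = 6.9*5.2 - (5.4)*5.7 = 35.88 - (30.78) = 5.1

-66.9000 + 5.1000i


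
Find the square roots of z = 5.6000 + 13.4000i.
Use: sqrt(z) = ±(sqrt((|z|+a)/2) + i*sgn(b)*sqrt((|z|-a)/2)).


|z| = sqrt(31.36+179.56) = 14.5231
sqrt((|z|+a)/2) = sqrt((14.5231+5.6)/2) = sqrt(10.0615) = 3.1720
sqrt((|z|-a)/2) = sqrt((14.5231-5.6)/2) = sqrt(4.4615) = 2.1122

±(3.1720 + 2.1122i) i.e. 3.1720 + 2.1122i and -3.1720 - 2.1122i


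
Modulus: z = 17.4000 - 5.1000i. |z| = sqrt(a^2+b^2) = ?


|z| = sqrt(17.4^2 + (-5.1)^2) = sqrt(302.76 + 26.01) = sqrt(328.77) = 18.1320

|z| = 18.1320


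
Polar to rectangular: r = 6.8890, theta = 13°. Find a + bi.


a = 6.8890*cos(13°) = 6.8890*0.97437 = 6.7124
b = 6.8890*sin(13°) = 6.8890*0.22495 = 1.5497

6.7124 + 1.5497i


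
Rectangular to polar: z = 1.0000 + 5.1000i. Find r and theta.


r = sqrt(1+26.01) = sqrt(27.01) = 5.1971
theta = atan2(5.1, 1) = 78.9063 degrees

r = 5.1971, theta = 78.9063 degrees


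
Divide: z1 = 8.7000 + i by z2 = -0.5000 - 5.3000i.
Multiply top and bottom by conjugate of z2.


Conjugate of z2 = -0.5000 + 5.3000i
Numerator: (8.7000 + i)(-0.5000 + 5.3000i) = -9.6500 + 45.6100i
Denominator: (-0.5)^2 + (-5.3)^2 = 28.34
Result = (-9.6500 + 45.6100i)/28.34

-0.3405 + 1.6094i


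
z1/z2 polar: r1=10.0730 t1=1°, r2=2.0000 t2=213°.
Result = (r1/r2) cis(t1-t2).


r = 10.0730 / 2.0000 = 5.0365
theta = 1° - 213° = -212° = 148° (mod 360)

5.0365 cis(148°)


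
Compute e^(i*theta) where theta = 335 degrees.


cos(335°) = 0.9063
sin(335°) = -0.4226

e^(i*335°) = 0.9063 - 0.4226i


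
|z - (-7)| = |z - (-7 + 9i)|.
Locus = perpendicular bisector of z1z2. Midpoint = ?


Equal distances means the locus is the perpendicular bisector of z1 and z2.
Midpoint = ((-7+(-7))/2, (0+9)/2) = (-7.0000, 4.5000)

Perpendicular bisector through (-7.0000, 4.5000)


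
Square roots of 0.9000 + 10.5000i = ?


|z| = sqrt(0.81+110.25) = 10.5385
sqrt((|z|+a)/2) = sqrt((10.5385+0.9)/2) = sqrt(5.7193) = 2.3915
sqrt((|z|-a)/2) = sqrt((10.5385-0.9)/2) = sqrt(4.8193) = 2.1953

±(2.3915 + 2.1953i) i.e. 2.3915 + 2.1953i and -2.3915 - 2.1953i


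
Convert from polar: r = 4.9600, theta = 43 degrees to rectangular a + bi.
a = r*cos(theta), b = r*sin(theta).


a = 4.9600*cos(43°) = 4.9600*0.73135 = 3.6275
b = 4.9600*sin(43°) = 4.9600*0.682 = 3.3827

3.6275 + 3.3827i


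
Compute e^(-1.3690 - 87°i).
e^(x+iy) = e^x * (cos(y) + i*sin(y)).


e^-1.3690 = 0.2544
cos(-87°) = 0.0523
sin(-87°) = -0.9986
Real = 0.2544*0.0523 = 0.0133
Imag = 0.2544*(-0.9986) = -0.2540

0.0133 - 0.2540i


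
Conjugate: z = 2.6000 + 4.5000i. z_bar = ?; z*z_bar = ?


z_bar = 2.6000 - 4.5000i
z*z_bar = 2.6^2 + 4.5^2 = 6.76 + 20.25 = 27.01

z_bar = 2.6000 - 4.5000i, z*z_bar = 27.01


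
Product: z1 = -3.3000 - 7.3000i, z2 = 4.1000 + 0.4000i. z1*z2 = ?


Real = -3.3*4.1 - (-7.3)*0.4 = -13.53 - (-2.92) = -10.61
Imag = -3.3*0.4 + 4.1*(-7.3) = -1.32 - (29.93) = -31.25

-10.6100 - 31.2500i


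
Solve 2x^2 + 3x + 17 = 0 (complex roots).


disc = 3^2 - 4*2*17 = 9 - 136 = -127
sqrt(|disc|) = sqrt(127) = 11.2694
Real part = -3/(2*2) = -0.7500
Imag part = 11.2694/(2*2) = 2.8174

-0.7500 ± 2.8174i


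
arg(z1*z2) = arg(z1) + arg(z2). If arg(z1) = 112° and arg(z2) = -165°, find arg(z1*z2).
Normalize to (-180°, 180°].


arg(z1*z2) = 112° - 165° = -53°
Normalized to (-180°, 180°]: -53°

-53°


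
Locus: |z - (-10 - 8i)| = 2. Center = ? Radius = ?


|z - z0| = r is a circle with center z0 and radius r.
Center = (-10, -8), radius = 2

Circle with center (-10, -8) and radius 2


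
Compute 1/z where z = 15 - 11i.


|z|^2 = 225+121 = 346
1/z = (15 + 11i)/346

1/z = 0.0434 + 0.0318i


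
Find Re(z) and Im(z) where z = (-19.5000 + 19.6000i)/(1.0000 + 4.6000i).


Multiply by conjugate: (-19.5000 + 19.6000i)(1.0000 - 4.6000i) / (1^2 + 4.6^2)
Numerator real = -19.5*1 + 19.6*4.6 = 70.66
Numerator imag = 19.6*1 - (-19.5)*4.6 = 109.3
Denominator = 22.16
Re(z) = 70.66/22.16 = 3.1886
Im(z) = 109.3/22.16 = 4.9323

Re(z) = 3.1886, Im(z) = 4.9323


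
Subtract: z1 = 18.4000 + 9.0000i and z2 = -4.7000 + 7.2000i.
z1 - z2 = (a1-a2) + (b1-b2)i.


Real: 18.4 + 4.7 = 23.1
Imag: 9 - 7.2 = 1.8

23.1000 + 1.8000i


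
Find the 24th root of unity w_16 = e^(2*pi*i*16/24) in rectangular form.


Angle = 360*16/24 = 240°
a = cos(240°) = -0.5000
b = sin(240°) = -0.8660

-0.5000 - 0.8660i


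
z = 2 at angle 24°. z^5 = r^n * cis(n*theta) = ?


r^5 = 2^5 = 32
n*theta = 5*24° = 120° = 120° (mod 360)
a = 32*cos(120°) = -16.0000
b = 32*sin(120°) = 27.7128

32 cis(120°) = -16.0000 + 27.7128i


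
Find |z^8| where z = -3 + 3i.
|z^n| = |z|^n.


|z| = sqrt(9+9) = sqrt(18) = 4.2426
|z^8| = |z|^8 = (sqrt(18))^8 = 18^4 = 104976

|z^8| = 104976


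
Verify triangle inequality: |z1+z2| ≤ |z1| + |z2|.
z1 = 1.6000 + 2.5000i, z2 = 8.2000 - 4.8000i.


|z1| = sqrt(1.6^2 + 2.5^2) = sqrt(8.81) = 2.9682
|z2| = sqrt(8.2^2 + (-4.8)^2) = sqrt(90.28) = 9.5016
z1+z2 = 9.8000 - 2.3000i
|z1+z2| = sqrt(101.33) = 10.0663
|z1|+|z2| = 2.9682 + 9.5016 = 12.4698

|z1+z2| = 10.0663 ≤ |z1|+|z2| = 12.4698 (verified)


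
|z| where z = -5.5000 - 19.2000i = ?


|z| = sqrt((-5.5)^2 + (-19.2)^2) = sqrt(30.25 + 368.64) = sqrt(398.89) = 19.9722

|z| = 19.9722


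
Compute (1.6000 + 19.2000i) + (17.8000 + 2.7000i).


Real: 1.6 + 17.8 = 19.4
Imag: 19.2 + 2.7 = 21.9

19.4000 + 21.9000i


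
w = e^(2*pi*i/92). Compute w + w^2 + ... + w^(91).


With w = e^(2*pi*i/92), all 92 of the 92th roots of unity w^0 = 1, w, ..., w^(91) sum to 0: 1 + w + ... + w^(91) = (1 - w^92)/(1 - w) = 0 since w^92 = 1, w ≠ 1.
Removing the root 1: w + w^2 + ... + w^(91) = 0 - 1 = -1

Sum = -1


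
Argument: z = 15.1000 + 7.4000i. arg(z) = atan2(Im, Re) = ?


Re = 15.1, Im = 7.4
arg = atan2(7.4, 15.1) = 26.1079 degrees

arg(z) = 26.1079 degrees


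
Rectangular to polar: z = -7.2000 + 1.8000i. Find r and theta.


r = sqrt(51.84+3.24) = sqrt(55.08) = 7.4216
theta = atan2(1.8, -7.2) = 165.9638 degrees

r = 7.4216, theta = 165.9638 degrees


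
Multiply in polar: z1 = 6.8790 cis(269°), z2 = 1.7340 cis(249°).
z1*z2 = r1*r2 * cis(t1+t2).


r = 6.8790 * 1.7340 = 11.9282
theta = 269° + 249° = 518° = 158° (mod 360)

11.9282 cis(158°)


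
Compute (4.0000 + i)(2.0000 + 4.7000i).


Real = 4*2 - 1*4.7 = 8 - 4.7 = 3.3
Imag = 4*4.7 + 2*1 = 18.8 + 2 = 20.8

3.3000 + 20.8000i


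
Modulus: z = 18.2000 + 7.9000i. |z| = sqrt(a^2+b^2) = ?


|z| = sqrt(18.2^2 + 7.9^2) = sqrt(331.24 + 62.41) = sqrt(393.65) = 19.8406

|z| = 19.8406


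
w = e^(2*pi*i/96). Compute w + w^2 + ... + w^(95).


With w = e^(2*pi*i/96), all 96 of the 96th roots of unity w^0 = 1, w, ..., w^(95) sum to 0: 1 + w + ... + w^(95) = (1 - w^96)/(1 - w) = 0 since w^96 = 1, w ≠ 1.
Removing the root 1: w + w^2 + ... + w^(95) = 0 - 1 = -1

Sum = -1


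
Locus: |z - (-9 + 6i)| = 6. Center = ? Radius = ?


|z - z0| = r is a circle with center z0 and radius r.
Center = (-9, 6), radius = 6

Circle with center (-9, 6) and radius 6


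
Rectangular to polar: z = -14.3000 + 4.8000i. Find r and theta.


r = sqrt(204.49+23.04) = sqrt(227.53) = 15.0841
theta = atan2(4.8, -14.3) = 161.4449 degrees

r = 15.0841, theta = 161.4449 degrees


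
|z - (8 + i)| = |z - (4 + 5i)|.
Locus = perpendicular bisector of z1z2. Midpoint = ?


Equal distances means the locus is the perpendicular bisector of z1 and z2.
Midpoint = ((8+4)/2, (1+5)/2) = (6.0000, 3.0000)

Perpendicular bisector through (6.0000, 3.0000)


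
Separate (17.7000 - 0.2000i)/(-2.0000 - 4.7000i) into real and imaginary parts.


Multiply by conjugate: (17.7000 - 0.2000i)(-2.0000 + 4.7000i) / ((-2)^2 + (-4.7)^2)
Numerator real = 17.7*(-2) - (0.2)*(-4.7) = -34.46
Numerator imag = -0.2*(-2) - 17.7*(-4.7) = 83.59
Denominator = 26.09
Re(z) = -34.46/26.09 = -1.3208
Im(z) = 83.59/26.09 = 3.2039

Re(z) = -1.3208, Im(z) = 3.2039


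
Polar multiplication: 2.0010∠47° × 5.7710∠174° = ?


r = 2.0010 * 5.7710 = 11.5478
theta = 47° + 174° = 221° = 221° (mod 360)

11.5478 cis(221°)


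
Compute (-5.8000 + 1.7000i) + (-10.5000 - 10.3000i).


Real: -5.8 - 10.5 = -16.3
Imag: 1.7 - 10.3 = -8.6

-16.3000 - 8.6000i


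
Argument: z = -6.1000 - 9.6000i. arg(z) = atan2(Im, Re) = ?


Re = -6.1, Im = -9.6
arg = atan2(-9.6, -6.1) = -122.4326 degrees

arg(z) = -122.4326 degrees


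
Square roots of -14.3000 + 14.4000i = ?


|z| = sqrt(204.49+207.36) = 20.2941
sqrt((|z|+a)/2) = sqrt((20.2941+(-14.3))/2) = sqrt(2.9970) = 1.7312
sqrt((|z|-a)/2) = sqrt((20.2941-(-14.3))/2) = sqrt(17.2970) = 4.1590

±(1.7312 + 4.1590i) i.e. 1.7312 + 4.1590i and -1.7312 - 4.1590i


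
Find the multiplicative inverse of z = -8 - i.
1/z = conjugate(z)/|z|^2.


|z|^2 = 64+1 = 65
1/z = (-8 + 1i)/65

1/z = -0.1231 + 0.0154i


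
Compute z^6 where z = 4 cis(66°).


r^6 = 4^6 = 4096
n*theta = 6*66° = 396° = 36° (mod 360)
a = 4096*cos(36°) = 3313.7336
b = 4096*sin(36°) = 2407.5684

4096 cis(36°) = 3313.7336 + 2407.5684i


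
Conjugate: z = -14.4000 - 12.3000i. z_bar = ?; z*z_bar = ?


z_bar = -14.4000 + 12.3000i
z*z_bar = (-14.4)^2 + (-12.3)^2 = 207.36 + 151.29 = 358.65

z_bar = -14.4000 + 12.3000i, z*z_bar = 358.65


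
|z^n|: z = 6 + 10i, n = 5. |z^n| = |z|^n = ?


|z| = sqrt(36+100) = sqrt(136) = 11.6619
|z^5| = |z|^5 = (sqrt(136))^5 = 136^2 * sqrt(136) = 18496*sqrt(136)

|z^5| = 18496*sqrt(136) ≈ 215698.5725


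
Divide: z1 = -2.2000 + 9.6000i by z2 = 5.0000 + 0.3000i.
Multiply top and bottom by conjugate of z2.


Conjugate of z2 = 5.0000 - 0.3000i
Numerator: (-2.2000 + 9.6000i)(5.0000 - 0.3000i) = -8.1200 + 48.6600i
Denominator: 5^2 + 0.3^2 = 25.09
Result = (-8.1200 + 48.6600i)/25.09

-0.3236 + 1.9394i


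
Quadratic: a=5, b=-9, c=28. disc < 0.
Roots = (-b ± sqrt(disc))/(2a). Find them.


disc = (-9)^2 - 4*5*28 = 81 - 560 = -479
sqrt(|disc|) = sqrt(479) = 21.8861
Real part = 9/(2*5) = 0.9000
Imag part = 21.8861/(2*5) = 2.1886

0.9000 ± 2.1886i


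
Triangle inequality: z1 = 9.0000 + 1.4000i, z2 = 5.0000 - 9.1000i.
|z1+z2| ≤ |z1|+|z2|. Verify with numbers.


|z1| = sqrt(9^2 + 1.4^2) = sqrt(82.96) = 9.1082
|z2| = sqrt(5^2 + (-9.1)^2) = sqrt(107.81) = 10.3832
z1+z2 = 14.0000 - 7.7000i
|z1+z2| = sqrt(255.29) = 15.9778
|z1|+|z2| = 9.1082 + 10.3832 = 19.4914

|z1+z2| = 15.9778 ≤ |z1|+|z2| = 19.4914 (verified)


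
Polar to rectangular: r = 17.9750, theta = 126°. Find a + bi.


a = 17.9750*cos(126°) = 17.9750*(-0.587785) = -10.5654
b = 17.9750*sin(126°) = 17.9750*0.80902 = 14.5421

-10.5654 + 14.5421i


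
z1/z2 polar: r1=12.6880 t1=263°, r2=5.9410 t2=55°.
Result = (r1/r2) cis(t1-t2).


r = 12.6880 / 5.9410 = 2.1357
theta = 263° - 55° = 208° = 208° (mod 360)

2.1357 cis(208°)


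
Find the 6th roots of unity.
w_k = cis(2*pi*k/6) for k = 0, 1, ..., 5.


The 6th roots of unity are cis(360k/6°) for k=0..5
Angle step = 360/6 = 60°
Primitive root: cis(60°)
Primitive root = 0.5000 + 0.8660i

6 roots at angles: 0°, 60°, 120°, 180°, 240°, 300°


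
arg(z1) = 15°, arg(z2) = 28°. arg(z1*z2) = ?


arg(z1*z2) = 15° + 28° = 43°
Normalized to (-180°, 180°]: 43°

43°


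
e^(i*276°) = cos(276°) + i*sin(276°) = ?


cos(276°) = 0.1045
sin(276°) = -0.9945

e^(i*276°) = 0.1045 - 0.9945i


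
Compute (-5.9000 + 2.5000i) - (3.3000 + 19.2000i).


Real: -5.9 - 3.3 = -9.2
Imag: 2.5 - 19.2 = -16.7

-9.2000 - 16.7000i


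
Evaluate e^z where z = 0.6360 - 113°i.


e^0.6360 = 1.88891
cos(-113°) = -0.39073
sin(-113°) = -0.920505
Real = 1.88891*(-0.39073) = -0.7381
Imag = 1.88891*(-0.920505) = -1.7388

-0.7381 - 1.7388i


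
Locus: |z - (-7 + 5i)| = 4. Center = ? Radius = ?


|z - z0| = r is a circle with center z0 and radius r.
Center = (-7, 5), radius = 4

Circle with center (-7, 5) and radius 4
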